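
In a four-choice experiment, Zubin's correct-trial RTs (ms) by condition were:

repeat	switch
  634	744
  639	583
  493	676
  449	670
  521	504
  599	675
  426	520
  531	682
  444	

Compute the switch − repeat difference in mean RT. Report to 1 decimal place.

M(repeat) = 4736/9 = 526.222
M(switch) = 5054/8 = 631.750
Difference = 631.750 − 526.222 = 105.528 ms

105.5 ms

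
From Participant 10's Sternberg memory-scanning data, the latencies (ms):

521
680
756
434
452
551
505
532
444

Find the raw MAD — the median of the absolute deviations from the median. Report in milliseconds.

Sorted: 434, 444, 452, 505, 521, 532, 551, 680, 756 → median = 521
|x − 521|: 0, 159, 235, 87, 69, 30, 16, 11, 77
Sorted deviations: 0, 11, 16, 30, 69, 77, 87, 159, 235 → MAD = 69

69 ms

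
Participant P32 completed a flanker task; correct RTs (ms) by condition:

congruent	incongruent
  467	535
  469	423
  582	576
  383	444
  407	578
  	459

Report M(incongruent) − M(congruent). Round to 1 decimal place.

M(congruent) = 2308/5 = 461.600
M(incongruent) = 3015/6 = 502.500
Difference = 502.500 − 461.600 = 40.900 ms

40.9 ms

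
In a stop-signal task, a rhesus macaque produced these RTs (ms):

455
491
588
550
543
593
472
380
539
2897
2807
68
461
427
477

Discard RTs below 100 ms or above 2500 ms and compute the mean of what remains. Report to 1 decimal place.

498.0 ms

Excluded: 68, 2807, 2897
Retained (n=12): Σ = 5976
Mean = 5976/12 = 498.0000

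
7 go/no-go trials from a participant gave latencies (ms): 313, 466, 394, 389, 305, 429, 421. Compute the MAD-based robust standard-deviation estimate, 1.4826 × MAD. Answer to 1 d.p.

Sorted: 305, 313, 389, 394, 421, 429, 466 → median = 394
|x − 394| sorted: 0, 5, 27, 35, 72, 81, 89 → MAD = 35
Robust SD ≈ 1.4826 × 35 = 51.891

51.9 ms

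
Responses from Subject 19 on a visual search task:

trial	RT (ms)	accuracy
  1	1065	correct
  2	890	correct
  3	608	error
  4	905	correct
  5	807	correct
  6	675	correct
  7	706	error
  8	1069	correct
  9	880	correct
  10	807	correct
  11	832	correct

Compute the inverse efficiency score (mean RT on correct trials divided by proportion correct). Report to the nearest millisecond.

1077 ms

Correct trials (n=9): 1065, 890, 905, 807, 675, 1069, 880, 807, 832
Mean correct RT = 7930/9 = 881.1111 ms
Proportion correct = 9/11
IES = 881.1111 / (9/11) = 1076.914 ms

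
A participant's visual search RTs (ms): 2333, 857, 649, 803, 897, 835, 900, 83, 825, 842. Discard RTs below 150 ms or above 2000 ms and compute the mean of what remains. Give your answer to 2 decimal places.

826.00 ms

Excluded: 83, 2333
Retained (n=8): Σ = 6608
Mean = 6608/8 = 826.0000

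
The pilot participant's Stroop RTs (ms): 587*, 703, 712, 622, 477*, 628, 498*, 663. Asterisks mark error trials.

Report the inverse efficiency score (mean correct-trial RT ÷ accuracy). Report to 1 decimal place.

Correct trials (n=5): 703, 712, 622, 628, 663
Mean correct RT = 3328/5 = 665.6000 ms
Proportion correct = 5/8
IES = 665.6000 / (5/8) = 1064.960 ms

1065.0 ms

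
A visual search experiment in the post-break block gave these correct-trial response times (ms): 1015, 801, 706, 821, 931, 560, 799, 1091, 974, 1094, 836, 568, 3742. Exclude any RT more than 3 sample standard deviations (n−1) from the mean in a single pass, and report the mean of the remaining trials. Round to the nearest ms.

n = 13, ΣRT = 13938, M = 1072.154
Σ(x−M)² = 8079261.69; s = √(8079261.69/12) = 820.531
Cutoffs: 1072.154 ± 3·820.531 → [-1389.4, 3533.7]
Outside: 3742 → excluded.
Retained (n=12): Σ = 10196, mean = 10196/12 = 849.667

850 ms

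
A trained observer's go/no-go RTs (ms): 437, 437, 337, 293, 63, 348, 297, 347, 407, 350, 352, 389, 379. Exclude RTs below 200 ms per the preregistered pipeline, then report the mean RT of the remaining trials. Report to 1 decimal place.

364.4 ms

Excluded: 63
Retained (n=12): Σ = 4373
Mean = 4373/12 = 364.4167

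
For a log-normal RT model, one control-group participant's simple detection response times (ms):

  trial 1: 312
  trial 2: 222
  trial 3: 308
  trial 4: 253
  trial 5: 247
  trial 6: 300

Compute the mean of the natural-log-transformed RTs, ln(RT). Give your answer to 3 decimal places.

ln(RT): 5.7430, 5.4027, 5.7301, 5.5334, 5.5094, 5.7038
Σ ln(RT) = 33.6223
Mean = 33.6223/6 = 5.60372

5.604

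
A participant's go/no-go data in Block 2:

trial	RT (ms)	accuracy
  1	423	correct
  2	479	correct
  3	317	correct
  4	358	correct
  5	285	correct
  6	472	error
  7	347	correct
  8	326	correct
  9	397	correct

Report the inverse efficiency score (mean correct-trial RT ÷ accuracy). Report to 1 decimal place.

412.3 ms

Correct trials (n=8): 423, 479, 317, 358, 285, 347, 326, 397
Mean correct RT = 2932/8 = 366.5000 ms
Proportion correct = 8/9
IES = 366.5000 / (8/9) = 412.312 ms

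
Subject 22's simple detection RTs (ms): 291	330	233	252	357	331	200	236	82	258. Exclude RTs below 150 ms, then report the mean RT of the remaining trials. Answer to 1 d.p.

276.4 ms

Excluded: 82
Retained (n=9): Σ = 2488
Mean = 2488/9 = 276.4444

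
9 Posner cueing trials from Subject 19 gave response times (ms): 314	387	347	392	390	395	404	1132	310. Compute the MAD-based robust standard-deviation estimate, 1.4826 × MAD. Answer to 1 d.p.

Sorted: 310, 314, 347, 387, 390, 392, 395, 404, 1132 → median = 390
|x − 390| sorted: 0, 2, 3, 5, 14, 43, 76, 80, 742 → MAD = 14
Robust SD ≈ 1.4826 × 14 = 20.756

20.8 ms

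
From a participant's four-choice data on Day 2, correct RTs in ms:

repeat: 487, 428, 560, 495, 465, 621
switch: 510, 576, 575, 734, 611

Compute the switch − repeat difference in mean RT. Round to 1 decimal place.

91.9 ms

M(repeat) = 3056/6 = 509.333
M(switch) = 3006/5 = 601.200
Difference = 601.200 − 509.333 = 91.867 ms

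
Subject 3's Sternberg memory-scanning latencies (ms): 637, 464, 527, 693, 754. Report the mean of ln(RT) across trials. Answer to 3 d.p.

ln(RT): 6.4568, 6.1399, 6.2672, 6.5410, 6.6254
Σ ln(RT) = 32.0303
Mean = 32.0303/5 = 6.40606

6.406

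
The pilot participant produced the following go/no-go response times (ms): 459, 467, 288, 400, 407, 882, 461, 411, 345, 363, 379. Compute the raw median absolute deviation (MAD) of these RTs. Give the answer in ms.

Sorted: 288, 345, 363, 379, 400, 407, 411, 459, 461, 467, 882 → median = 407
|x − 407|: 52, 60, 119, 7, 0, 475, 54, 4, 62, 44, 28
Sorted deviations: 0, 4, 7, 28, 44, 52, 54, 60, 62, 119, 475 → MAD = 52

52 ms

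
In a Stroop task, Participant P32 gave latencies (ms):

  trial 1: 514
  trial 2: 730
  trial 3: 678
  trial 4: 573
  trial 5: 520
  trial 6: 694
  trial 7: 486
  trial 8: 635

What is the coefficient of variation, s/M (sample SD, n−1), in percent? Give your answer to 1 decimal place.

15.4%

n = 8, Σ = 4830, M = 603.7500
Σ(x−M)² = 60453.500; s = √(60453.500/7) = 92.9312
CV = 92.9312 / 603.7500 = 0.15392 = 15.392%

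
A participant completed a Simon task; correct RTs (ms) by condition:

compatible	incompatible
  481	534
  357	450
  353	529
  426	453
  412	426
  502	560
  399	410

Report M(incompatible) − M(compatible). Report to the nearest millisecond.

M(compatible) = 2930/7 = 418.571
M(incompatible) = 3362/7 = 480.286
Difference = 480.286 − 418.571 = 61.714 ms

62 ms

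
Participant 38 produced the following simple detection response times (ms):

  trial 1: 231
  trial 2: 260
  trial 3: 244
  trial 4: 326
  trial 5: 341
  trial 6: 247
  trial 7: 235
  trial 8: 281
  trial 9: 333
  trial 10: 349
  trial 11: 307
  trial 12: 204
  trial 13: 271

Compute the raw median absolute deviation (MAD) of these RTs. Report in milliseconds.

Sorted: 204, 231, 235, 244, 247, 260, 271, 281, 307, 326, 333, 341, 349 → median = 271
|x − 271|: 40, 11, 27, 55, 70, 24, 36, 10, 62, 78, 36, 67, 0
Sorted deviations: 0, 10, 11, 24, 27, 36, 36, 40, 55, 62, 67, 70, 78 → MAD = 36

36 ms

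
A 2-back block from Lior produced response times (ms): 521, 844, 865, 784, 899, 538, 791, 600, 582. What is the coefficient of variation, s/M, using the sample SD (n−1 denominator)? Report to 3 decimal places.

0.212

n = 9, Σ = 6424, M = 713.7778
Σ(x−M)² = 183399.556; s = √(183399.556/8) = 151.4099
CV = 151.4099 / 713.7778 = 0.21212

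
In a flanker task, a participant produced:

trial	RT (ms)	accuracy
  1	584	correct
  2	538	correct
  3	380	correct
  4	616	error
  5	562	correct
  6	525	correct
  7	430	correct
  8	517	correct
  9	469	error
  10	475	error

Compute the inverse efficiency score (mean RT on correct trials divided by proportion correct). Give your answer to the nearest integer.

722 ms

Correct trials (n=7): 584, 538, 380, 562, 525, 430, 517
Mean correct RT = 3536/7 = 505.1429 ms
Proportion correct = 7/10
IES = 505.1429 / (7/10) = 721.633 ms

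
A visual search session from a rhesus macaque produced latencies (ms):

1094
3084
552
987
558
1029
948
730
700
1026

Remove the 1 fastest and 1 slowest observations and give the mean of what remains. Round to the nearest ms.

Sorted: 552, 558, 700, 730, 948, 987, 1026, 1029, 1094, 3084
Drop lowest 1 (552) and highest 1 (3084)
Remaining (n=8): Σ = 7072, mean = 7072/8 = 884.000

884 ms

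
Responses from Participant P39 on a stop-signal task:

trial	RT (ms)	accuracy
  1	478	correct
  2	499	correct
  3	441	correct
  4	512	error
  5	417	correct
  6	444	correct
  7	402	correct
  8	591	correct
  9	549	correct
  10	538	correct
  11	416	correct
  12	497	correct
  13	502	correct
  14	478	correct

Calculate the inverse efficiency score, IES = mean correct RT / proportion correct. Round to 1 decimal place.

517.9 ms

Correct trials (n=13): 478, 499, 441, 417, 444, 402, 591, 549, 538, 416, 497, 502, 478
Mean correct RT = 6252/13 = 480.9231 ms
Proportion correct = 13/14
IES = 480.9231 / (13/14) = 517.917 ms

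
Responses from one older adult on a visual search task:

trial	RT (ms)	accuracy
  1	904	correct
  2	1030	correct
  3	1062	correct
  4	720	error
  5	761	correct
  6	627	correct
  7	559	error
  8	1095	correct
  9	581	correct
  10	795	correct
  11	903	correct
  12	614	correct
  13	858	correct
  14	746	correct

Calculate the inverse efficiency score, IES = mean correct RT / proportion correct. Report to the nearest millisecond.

Correct trials (n=12): 904, 1030, 1062, 761, 627, 1095, 581, 795, 903, 614, 858, 746
Mean correct RT = 9976/12 = 831.3333 ms
Proportion correct = 12/14
IES = 831.3333 / (12/14) = 969.889 ms

970 ms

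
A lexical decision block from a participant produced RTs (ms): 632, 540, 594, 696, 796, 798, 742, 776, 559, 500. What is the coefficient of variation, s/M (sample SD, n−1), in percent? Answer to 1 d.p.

n = 10, Σ = 6633, M = 663.3000
Σ(x−M)² = 114248.100; s = √(114248.100/9) = 112.6687
CV = 112.6687 / 663.3000 = 0.16986 = 16.986%

17.0%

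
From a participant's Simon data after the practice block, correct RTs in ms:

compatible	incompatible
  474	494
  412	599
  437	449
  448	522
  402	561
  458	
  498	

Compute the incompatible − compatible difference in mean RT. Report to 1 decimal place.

78.0 ms

M(compatible) = 3129/7 = 447.000
M(incompatible) = 2625/5 = 525.000
Difference = 525.000 − 447.000 = 78.000 ms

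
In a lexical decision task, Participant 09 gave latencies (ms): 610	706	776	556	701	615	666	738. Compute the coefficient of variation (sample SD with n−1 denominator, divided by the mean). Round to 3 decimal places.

n = 8, Σ = 5368, M = 671.0000
Σ(x−M)² = 37746.000; s = √(37746.000/7) = 73.4322
CV = 73.4322 / 671.0000 = 0.10944

0.109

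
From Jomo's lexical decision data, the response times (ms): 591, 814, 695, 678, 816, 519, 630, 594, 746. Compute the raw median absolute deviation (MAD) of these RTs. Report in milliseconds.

84 ms

Sorted: 519, 591, 594, 630, 678, 695, 746, 814, 816 → median = 678
|x − 678|: 87, 136, 17, 0, 138, 159, 48, 84, 68
Sorted deviations: 0, 17, 48, 68, 84, 87, 136, 138, 159 → MAD = 84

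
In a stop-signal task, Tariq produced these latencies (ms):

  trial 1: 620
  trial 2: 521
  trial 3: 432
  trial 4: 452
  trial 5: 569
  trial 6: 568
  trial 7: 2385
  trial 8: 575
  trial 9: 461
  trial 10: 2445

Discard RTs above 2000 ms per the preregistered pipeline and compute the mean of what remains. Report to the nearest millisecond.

525 ms

Excluded: 2385, 2445
Retained (n=8): Σ = 4198
Mean = 4198/8 = 524.7500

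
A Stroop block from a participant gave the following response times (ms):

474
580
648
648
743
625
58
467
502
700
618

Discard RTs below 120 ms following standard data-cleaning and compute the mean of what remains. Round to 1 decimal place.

600.5 ms

Excluded: 58
Retained (n=10): Σ = 6005
Mean = 6005/10 = 600.5000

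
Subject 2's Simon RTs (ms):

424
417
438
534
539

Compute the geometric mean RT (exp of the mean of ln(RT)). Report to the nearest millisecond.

467 ms

ln(RT): 6.0497, 6.0331, 6.0822, 6.2804, 6.2897
Mean ln(RT) = 30.7351/5 = 6.14703
Geometric mean = exp(6.14703) = 467.33 ms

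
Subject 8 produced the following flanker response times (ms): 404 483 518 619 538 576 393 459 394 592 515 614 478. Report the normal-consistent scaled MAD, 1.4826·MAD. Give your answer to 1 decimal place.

Sorted: 393, 394, 404, 459, 478, 483, 515, 518, 538, 576, 592, 614, 619 → median = 515
|x − 515| sorted: 0, 3, 23, 32, 37, 56, 61, 77, 99, 104, 111, 121, 122 → MAD = 61
Robust SD ≈ 1.4826 × 61 = 90.439

90.4 ms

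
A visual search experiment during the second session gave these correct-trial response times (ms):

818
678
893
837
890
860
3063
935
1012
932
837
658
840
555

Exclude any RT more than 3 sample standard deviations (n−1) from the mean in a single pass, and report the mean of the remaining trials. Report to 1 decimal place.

826.5 ms

n = 14, ΣRT = 13808, M = 986.286
Σ(x−M)² = 4836012.86; s = √(4836012.86/13) = 609.919
Cutoffs: 986.286 ± 3·609.919 → [-843.5, 2816.0]
Outside: 3063 → excluded.
Retained (n=13): Σ = 10745, mean = 10745/13 = 826.538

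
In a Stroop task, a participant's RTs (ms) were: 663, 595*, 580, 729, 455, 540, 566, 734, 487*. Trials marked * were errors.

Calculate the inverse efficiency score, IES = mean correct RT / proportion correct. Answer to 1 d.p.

783.7 ms

Correct trials (n=7): 663, 580, 729, 455, 540, 566, 734
Mean correct RT = 4267/7 = 609.5714 ms
Proportion correct = 7/9
IES = 609.5714 / (7/9) = 783.735 ms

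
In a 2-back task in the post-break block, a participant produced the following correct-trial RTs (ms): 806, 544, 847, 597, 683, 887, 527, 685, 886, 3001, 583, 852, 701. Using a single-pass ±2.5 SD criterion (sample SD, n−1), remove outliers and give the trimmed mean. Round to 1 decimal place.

716.5 ms

n = 13, ΣRT = 11599, M = 892.231
Σ(x−M)² = 5018808.31; s = √(5018808.31/12) = 646.710
Cutoffs: 892.231 ± 2.5·646.710 → [-724.5, 2509.0]
Outside: 3001 → excluded.
Retained (n=12): Σ = 8598, mean = 8598/12 = 716.500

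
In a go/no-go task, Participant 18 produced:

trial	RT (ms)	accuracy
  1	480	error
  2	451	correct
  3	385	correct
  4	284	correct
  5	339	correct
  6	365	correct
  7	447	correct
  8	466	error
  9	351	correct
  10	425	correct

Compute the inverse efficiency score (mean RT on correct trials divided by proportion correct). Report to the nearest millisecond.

Correct trials (n=8): 451, 385, 284, 339, 365, 447, 351, 425
Mean correct RT = 3047/8 = 380.8750 ms
Proportion correct = 8/10
IES = 380.8750 / (8/10) = 476.094 ms

476 ms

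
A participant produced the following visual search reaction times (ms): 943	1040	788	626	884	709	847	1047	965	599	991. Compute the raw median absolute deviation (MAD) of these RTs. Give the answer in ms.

107 ms

Sorted: 599, 626, 709, 788, 847, 884, 943, 965, 991, 1040, 1047 → median = 884
|x − 884|: 59, 156, 96, 258, 0, 175, 37, 163, 81, 285, 107
Sorted deviations: 0, 37, 59, 81, 96, 107, 156, 163, 175, 258, 285 → MAD = 107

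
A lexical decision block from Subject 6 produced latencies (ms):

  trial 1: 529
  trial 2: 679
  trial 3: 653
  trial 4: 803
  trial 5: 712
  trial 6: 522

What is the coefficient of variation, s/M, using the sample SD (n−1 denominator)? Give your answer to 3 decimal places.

0.167

n = 6, Σ = 3898, M = 649.6667
Σ(x−M)² = 59127.333; s = √(59127.333/5) = 108.7450
CV = 108.7450 / 649.6667 = 0.16739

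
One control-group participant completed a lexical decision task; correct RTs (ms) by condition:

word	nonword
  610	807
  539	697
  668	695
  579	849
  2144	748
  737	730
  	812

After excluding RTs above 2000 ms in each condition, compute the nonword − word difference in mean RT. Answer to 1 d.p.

136.0 ms

word: exclude 2144
M(word) = 3133/5 = 626.600
M(nonword) = 5338/7 = 762.571
Difference = 762.571 − 626.600 = 135.971 ms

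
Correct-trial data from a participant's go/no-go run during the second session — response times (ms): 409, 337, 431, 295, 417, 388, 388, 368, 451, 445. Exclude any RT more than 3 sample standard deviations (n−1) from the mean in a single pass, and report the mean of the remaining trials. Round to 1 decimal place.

n = 10, ΣRT = 3929, M = 392.900
Σ(x−M)² = 21758.90; s = √(21758.90/9) = 49.170
Cutoffs: 392.900 ± 3·49.170 → [245.4, 540.4]
No RTs fall outside the cutoffs; all 10 retained. Mean = 3929/10 = 392.900

392.9 ms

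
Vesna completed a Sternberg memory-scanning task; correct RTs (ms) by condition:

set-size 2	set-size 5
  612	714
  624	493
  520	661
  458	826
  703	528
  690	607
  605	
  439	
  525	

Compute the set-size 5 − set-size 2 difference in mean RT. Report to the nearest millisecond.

M(set-size 2) = 5176/9 = 575.111
M(set-size 5) = 3829/6 = 638.167
Difference = 638.167 − 575.111 = 63.056 ms

63 ms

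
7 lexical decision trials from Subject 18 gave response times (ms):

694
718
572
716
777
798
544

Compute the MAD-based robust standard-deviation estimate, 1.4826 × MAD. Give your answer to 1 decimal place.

Sorted: 544, 572, 694, 716, 718, 777, 798 → median = 716
|x − 716| sorted: 0, 2, 22, 61, 82, 144, 172 → MAD = 61
Robust SD ≈ 1.4826 × 61 = 90.439

90.4 ms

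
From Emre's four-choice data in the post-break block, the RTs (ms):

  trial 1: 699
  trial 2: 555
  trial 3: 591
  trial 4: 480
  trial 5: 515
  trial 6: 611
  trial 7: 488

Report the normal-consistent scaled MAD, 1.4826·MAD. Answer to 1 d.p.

83.0 ms

Sorted: 480, 488, 515, 555, 591, 611, 699 → median = 555
|x − 555| sorted: 0, 36, 40, 56, 67, 75, 144 → MAD = 56
Robust SD ≈ 1.4826 × 56 = 83.026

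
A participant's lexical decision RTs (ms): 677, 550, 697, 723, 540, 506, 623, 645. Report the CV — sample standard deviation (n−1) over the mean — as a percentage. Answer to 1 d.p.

12.9%

n = 8, Σ = 4961, M = 620.1250
Σ(x−M)² = 44716.875; s = √(44716.875/7) = 79.9257
CV = 79.9257 / 620.1250 = 0.12889 = 12.889%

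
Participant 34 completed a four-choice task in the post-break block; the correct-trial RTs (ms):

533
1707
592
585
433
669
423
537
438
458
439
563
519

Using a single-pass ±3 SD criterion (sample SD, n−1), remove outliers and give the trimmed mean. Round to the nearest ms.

n = 13, ΣRT = 7896, M = 607.385
Σ(x−M)² = 1377725.08; s = √(1377725.08/12) = 338.837
Cutoffs: 607.385 ± 3·338.837 → [-409.1, 1623.9]
Outside: 1707 → excluded.
Retained (n=12): Σ = 6189, mean = 6189/12 = 515.750

516 ms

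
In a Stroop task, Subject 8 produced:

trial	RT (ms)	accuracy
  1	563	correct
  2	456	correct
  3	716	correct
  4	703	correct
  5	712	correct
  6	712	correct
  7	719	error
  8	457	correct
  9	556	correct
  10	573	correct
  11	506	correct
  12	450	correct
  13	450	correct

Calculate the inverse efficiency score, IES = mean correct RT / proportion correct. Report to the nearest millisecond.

619 ms

Correct trials (n=12): 563, 456, 716, 703, 712, 712, 457, 556, 573, 506, 450, 450
Mean correct RT = 6854/12 = 571.1667 ms
Proportion correct = 12/13
IES = 571.1667 / (12/13) = 618.764 ms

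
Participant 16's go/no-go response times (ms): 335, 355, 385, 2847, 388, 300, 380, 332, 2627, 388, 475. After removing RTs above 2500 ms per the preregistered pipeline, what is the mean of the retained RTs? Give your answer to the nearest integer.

Excluded: 2627, 2847
Retained (n=9): Σ = 3338
Mean = 3338/9 = 370.8889

371 ms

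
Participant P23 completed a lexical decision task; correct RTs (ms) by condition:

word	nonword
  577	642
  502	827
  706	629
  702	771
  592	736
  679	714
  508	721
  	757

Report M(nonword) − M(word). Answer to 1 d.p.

115.2 ms

M(word) = 4266/7 = 609.429
M(nonword) = 5797/8 = 724.625
Difference = 724.625 − 609.429 = 115.196 ms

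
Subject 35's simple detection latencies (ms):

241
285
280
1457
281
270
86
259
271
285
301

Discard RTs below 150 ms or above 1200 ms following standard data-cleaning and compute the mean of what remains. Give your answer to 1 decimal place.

274.8 ms

Excluded: 86, 1457
Retained (n=9): Σ = 2473
Mean = 2473/9 = 274.7778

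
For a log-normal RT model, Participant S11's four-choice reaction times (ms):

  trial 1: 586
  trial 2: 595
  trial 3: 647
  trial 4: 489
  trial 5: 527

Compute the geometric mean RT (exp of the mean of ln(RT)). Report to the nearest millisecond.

566 ms

ln(RT): 6.3733, 6.3886, 6.4723, 6.1924, 6.2672
Mean ln(RT) = 31.6938/5 = 6.33876
Geometric mean = exp(6.33876) = 566.09 ms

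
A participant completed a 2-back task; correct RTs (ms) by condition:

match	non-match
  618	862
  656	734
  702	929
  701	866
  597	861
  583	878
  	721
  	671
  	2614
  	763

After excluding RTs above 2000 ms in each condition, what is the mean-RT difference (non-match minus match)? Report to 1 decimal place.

non-match: exclude 2614
M(match) = 3857/6 = 642.833
M(non-match) = 7285/9 = 809.444
Difference = 809.444 − 642.833 = 166.611 ms

166.6 ms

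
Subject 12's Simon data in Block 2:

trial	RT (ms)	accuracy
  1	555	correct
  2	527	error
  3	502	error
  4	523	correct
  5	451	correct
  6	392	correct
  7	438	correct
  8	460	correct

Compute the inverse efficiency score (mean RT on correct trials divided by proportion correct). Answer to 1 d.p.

Correct trials (n=6): 555, 523, 451, 392, 438, 460
Mean correct RT = 2819/6 = 469.8333 ms
Proportion correct = 6/8
IES = 469.8333 / (6/8) = 626.444 ms

626.4 ms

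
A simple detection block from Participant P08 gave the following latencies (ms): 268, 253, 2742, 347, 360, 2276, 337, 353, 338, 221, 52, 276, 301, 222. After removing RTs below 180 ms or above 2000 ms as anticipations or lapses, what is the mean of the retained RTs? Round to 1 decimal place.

297.8 ms

Excluded: 52, 2276, 2742
Retained (n=11): Σ = 3276
Mean = 3276/11 = 297.8182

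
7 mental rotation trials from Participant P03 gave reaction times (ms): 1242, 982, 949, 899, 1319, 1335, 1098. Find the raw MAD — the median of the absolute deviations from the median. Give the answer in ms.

149 ms

Sorted: 899, 949, 982, 1098, 1242, 1319, 1335 → median = 1098
|x − 1098|: 144, 116, 149, 199, 221, 237, 0
Sorted deviations: 0, 116, 144, 149, 199, 221, 237 → MAD = 149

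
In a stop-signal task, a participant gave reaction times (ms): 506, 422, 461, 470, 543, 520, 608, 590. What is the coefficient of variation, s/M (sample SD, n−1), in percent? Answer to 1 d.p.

12.4%

n = 8, Σ = 4120, M = 515.0000
Σ(x−M)² = 28754.000; s = √(28754.000/7) = 64.0915
CV = 64.0915 / 515.0000 = 0.12445 = 12.445%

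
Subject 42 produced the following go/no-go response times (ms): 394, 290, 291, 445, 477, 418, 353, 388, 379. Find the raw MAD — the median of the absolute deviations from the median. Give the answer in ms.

35 ms

Sorted: 290, 291, 353, 379, 388, 394, 418, 445, 477 → median = 388
|x − 388|: 6, 98, 97, 57, 89, 30, 35, 0, 9
Sorted deviations: 0, 6, 9, 30, 35, 57, 89, 97, 98 → MAD = 35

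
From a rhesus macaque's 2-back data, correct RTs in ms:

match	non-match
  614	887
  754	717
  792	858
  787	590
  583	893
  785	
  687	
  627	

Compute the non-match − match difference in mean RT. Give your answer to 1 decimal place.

85.4 ms

M(match) = 5629/8 = 703.625
M(non-match) = 3945/5 = 789.000
Difference = 789.000 − 703.625 = 85.375 ms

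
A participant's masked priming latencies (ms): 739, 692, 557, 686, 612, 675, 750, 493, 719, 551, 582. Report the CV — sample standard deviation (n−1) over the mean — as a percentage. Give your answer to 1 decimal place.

n = 11, Σ = 7056, M = 641.4545
Σ(x−M)² = 74730.727; s = √(74730.727/10) = 86.4469
CV = 86.4469 / 641.4545 = 0.13477 = 13.477%

13.5%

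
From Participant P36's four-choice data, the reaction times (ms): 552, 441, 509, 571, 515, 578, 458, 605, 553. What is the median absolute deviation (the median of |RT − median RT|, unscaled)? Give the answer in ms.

37 ms

Sorted: 441, 458, 509, 515, 552, 553, 571, 578, 605 → median = 552
|x − 552|: 0, 111, 43, 19, 37, 26, 94, 53, 1
Sorted deviations: 0, 1, 19, 26, 37, 43, 53, 94, 111 → MAD = 37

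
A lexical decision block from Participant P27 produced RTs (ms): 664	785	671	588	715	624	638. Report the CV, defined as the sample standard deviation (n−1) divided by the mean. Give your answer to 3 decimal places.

n = 7, Σ = 4685, M = 669.2857
Σ(x−M)² = 25147.429; s = √(25147.429/6) = 64.7398
CV = 64.7398 / 669.2857 = 0.09673

0.097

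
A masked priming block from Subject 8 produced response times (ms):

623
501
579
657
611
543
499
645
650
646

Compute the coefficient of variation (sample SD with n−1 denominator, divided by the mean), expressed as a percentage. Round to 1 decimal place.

10.3%

n = 10, Σ = 5954, M = 595.4000
Σ(x−M)² = 34020.400; s = √(34020.400/9) = 61.4821
CV = 61.4821 / 595.4000 = 0.10326 = 10.326%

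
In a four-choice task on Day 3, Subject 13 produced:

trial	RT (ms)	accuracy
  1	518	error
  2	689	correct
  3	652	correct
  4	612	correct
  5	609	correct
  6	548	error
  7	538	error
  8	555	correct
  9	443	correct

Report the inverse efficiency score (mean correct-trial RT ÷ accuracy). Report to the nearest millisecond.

Correct trials (n=6): 689, 652, 612, 609, 555, 443
Mean correct RT = 3560/6 = 593.3333 ms
Proportion correct = 6/9
IES = 593.3333 / (6/9) = 890.000 ms

890 ms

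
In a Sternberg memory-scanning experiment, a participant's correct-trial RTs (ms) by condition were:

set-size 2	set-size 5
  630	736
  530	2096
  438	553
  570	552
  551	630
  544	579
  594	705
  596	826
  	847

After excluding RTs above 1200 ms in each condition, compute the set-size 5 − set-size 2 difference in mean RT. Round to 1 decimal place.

121.9 ms

set-size 5: exclude 2096
M(set-size 2) = 4453/8 = 556.625
M(set-size 5) = 5428/8 = 678.500
Difference = 678.500 − 556.625 = 121.875 ms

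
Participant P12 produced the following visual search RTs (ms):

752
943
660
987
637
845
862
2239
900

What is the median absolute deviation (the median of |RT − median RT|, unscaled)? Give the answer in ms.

110 ms

Sorted: 637, 660, 752, 845, 862, 900, 943, 987, 2239 → median = 862
|x − 862|: 110, 81, 202, 125, 225, 17, 0, 1377, 38
Sorted deviations: 0, 17, 38, 81, 110, 125, 202, 225, 1377 → MAD = 110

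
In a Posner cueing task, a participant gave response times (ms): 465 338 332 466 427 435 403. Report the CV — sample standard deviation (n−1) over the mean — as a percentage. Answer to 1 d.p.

13.5%

n = 7, Σ = 2866, M = 409.4286
Σ(x−M)² = 18389.714; s = √(18389.714/6) = 55.3620
CV = 55.3620 / 409.4286 = 0.13522 = 13.522%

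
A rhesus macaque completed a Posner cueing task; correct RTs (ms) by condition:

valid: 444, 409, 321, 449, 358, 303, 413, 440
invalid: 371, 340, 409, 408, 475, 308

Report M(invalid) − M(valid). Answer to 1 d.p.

-7.0 ms

M(valid) = 3137/8 = 392.125
M(invalid) = 2311/6 = 385.167
Difference = 385.167 − 392.125 = -6.958 ms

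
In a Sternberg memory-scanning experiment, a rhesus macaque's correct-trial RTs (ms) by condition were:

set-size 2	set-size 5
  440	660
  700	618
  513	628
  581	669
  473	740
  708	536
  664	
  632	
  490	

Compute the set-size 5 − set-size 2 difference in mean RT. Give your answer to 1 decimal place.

63.9 ms

M(set-size 2) = 5201/9 = 577.889
M(set-size 5) = 3851/6 = 641.833
Difference = 641.833 − 577.889 = 63.944 ms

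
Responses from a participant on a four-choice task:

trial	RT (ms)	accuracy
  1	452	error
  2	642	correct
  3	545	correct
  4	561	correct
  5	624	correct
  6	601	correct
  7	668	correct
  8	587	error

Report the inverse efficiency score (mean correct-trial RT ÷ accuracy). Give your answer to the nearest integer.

Correct trials (n=6): 642, 545, 561, 624, 601, 668
Mean correct RT = 3641/6 = 606.8333 ms
Proportion correct = 6/8
IES = 606.8333 / (6/8) = 809.111 ms

809 ms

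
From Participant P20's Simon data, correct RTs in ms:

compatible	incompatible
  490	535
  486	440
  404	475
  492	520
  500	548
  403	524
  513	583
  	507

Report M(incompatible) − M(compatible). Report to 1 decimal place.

46.8 ms

M(compatible) = 3288/7 = 469.714
M(incompatible) = 4132/8 = 516.500
Difference = 516.500 − 469.714 = 46.786 ms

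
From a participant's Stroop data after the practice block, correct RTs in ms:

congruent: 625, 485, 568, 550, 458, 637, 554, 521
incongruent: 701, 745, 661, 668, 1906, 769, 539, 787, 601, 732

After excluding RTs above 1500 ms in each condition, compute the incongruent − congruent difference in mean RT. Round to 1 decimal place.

139.5 ms

incongruent: exclude 1906
M(congruent) = 4398/8 = 549.750
M(incongruent) = 6203/9 = 689.222
Difference = 689.222 − 549.750 = 139.472 ms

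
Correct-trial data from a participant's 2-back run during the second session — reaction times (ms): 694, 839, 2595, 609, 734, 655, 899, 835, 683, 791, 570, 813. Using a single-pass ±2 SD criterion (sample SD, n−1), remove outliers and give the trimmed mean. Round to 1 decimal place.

n = 12, ΣRT = 10717, M = 893.083
Σ(x−M)² = 3270534.92; s = √(3270534.92/11) = 545.272
Cutoffs: 893.083 ± 2·545.272 → [-197.5, 1983.6]
Outside: 2595 → excluded.
Retained (n=11): Σ = 8122, mean = 8122/11 = 738.364

738.4 ms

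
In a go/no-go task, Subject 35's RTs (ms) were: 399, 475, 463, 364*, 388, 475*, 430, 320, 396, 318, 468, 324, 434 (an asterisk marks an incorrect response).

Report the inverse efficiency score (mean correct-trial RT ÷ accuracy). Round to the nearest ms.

Correct trials (n=11): 399, 475, 463, 388, 430, 320, 396, 318, 468, 324, 434
Mean correct RT = 4415/11 = 401.3636 ms
Proportion correct = 11/13
IES = 401.3636 / (11/13) = 474.339 ms

474 ms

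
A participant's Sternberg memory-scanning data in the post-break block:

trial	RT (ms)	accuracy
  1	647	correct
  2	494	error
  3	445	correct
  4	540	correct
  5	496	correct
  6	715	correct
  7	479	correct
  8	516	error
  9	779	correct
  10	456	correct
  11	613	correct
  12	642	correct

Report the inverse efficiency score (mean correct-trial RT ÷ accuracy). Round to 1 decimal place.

Correct trials (n=10): 647, 445, 540, 496, 715, 479, 779, 456, 613, 642
Mean correct RT = 5812/10 = 581.2000 ms
Proportion correct = 10/12
IES = 581.2000 / (10/12) = 697.440 ms

697.4 ms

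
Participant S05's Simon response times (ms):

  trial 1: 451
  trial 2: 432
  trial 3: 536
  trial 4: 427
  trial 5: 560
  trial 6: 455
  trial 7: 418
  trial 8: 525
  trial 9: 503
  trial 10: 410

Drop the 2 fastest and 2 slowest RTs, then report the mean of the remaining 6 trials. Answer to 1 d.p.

465.5 ms

Sorted: 410, 418, 427, 432, 451, 455, 503, 525, 536, 560
Drop lowest 2 (410, 418) and highest 2 (536, 560)
Remaining (n=6): Σ = 2793, mean = 2793/6 = 465.500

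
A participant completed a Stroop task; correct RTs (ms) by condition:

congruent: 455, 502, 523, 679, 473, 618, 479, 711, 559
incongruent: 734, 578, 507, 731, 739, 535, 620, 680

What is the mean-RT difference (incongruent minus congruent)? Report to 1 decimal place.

M(congruent) = 4999/9 = 555.444
M(incongruent) = 5124/8 = 640.500
Difference = 640.500 − 555.444 = 85.056 ms

85.1 ms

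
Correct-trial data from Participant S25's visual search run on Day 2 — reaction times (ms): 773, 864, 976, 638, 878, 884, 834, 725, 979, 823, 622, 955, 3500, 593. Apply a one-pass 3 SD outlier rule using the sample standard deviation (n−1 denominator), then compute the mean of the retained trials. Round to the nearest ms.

n = 14, ΣRT = 14044, M = 1003.143
Σ(x−M)² = 6925355.71; s = √(6925355.71/13) = 729.876
Cutoffs: 1003.143 ± 3·729.876 → [-1186.5, 3192.8]
Outside: 3500 → excluded.
Retained (n=13): Σ = 10544, mean = 10544/13 = 811.077

811 ms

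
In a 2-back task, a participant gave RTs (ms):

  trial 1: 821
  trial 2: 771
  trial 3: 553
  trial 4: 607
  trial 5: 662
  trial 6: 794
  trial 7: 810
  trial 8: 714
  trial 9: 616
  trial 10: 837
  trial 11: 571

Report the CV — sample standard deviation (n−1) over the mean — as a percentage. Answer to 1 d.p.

15.2%

n = 11, Σ = 7756, M = 705.0909
Σ(x−M)² = 114696.909; s = √(114696.909/10) = 107.0966
CV = 107.0966 / 705.0909 = 0.15189 = 15.189%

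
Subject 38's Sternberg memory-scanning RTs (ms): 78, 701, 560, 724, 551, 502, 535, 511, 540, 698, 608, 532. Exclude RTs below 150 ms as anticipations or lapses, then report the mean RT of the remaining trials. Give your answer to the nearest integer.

Excluded: 78
Retained (n=11): Σ = 6462
Mean = 6462/11 = 587.4545

587 ms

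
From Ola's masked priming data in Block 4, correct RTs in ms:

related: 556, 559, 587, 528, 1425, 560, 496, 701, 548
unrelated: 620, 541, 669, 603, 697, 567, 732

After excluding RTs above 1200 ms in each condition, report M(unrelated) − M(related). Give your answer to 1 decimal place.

65.8 ms

related: exclude 1425
M(related) = 4535/8 = 566.875
M(unrelated) = 4429/7 = 632.714
Difference = 632.714 − 566.875 = 65.839 ms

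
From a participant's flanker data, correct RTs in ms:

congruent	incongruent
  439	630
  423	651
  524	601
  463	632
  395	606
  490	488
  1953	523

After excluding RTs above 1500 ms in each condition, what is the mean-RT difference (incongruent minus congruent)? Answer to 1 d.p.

134.5 ms

congruent: exclude 1953
M(congruent) = 2734/6 = 455.667
M(incongruent) = 4131/7 = 590.143
Difference = 590.143 − 455.667 = 134.476 ms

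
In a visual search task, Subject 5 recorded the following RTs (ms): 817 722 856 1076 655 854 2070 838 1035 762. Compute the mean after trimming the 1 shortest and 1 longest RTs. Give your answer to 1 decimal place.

Sorted: 655, 722, 762, 817, 838, 854, 856, 1035, 1076, 2070
Drop lowest 1 (655) and highest 1 (2070)
Remaining (n=8): Σ = 6960, mean = 6960/8 = 870.000

870.0 ms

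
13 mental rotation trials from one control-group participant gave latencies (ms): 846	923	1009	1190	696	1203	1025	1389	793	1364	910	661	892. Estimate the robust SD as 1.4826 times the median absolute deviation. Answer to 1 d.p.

Sorted: 661, 696, 793, 846, 892, 910, 923, 1009, 1025, 1190, 1203, 1364, 1389 → median = 923
|x − 923| sorted: 0, 13, 31, 77, 86, 102, 130, 227, 262, 267, 280, 441, 466 → MAD = 130
Robust SD ≈ 1.4826 × 130 = 192.738

192.7 ms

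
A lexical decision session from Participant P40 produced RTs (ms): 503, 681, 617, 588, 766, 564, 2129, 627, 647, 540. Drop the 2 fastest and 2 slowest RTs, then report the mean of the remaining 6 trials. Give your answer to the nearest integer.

Sorted: 503, 540, 564, 588, 617, 627, 647, 681, 766, 2129
Drop lowest 2 (503, 540) and highest 2 (766, 2129)
Remaining (n=6): Σ = 3724, mean = 3724/6 = 620.667

621 ms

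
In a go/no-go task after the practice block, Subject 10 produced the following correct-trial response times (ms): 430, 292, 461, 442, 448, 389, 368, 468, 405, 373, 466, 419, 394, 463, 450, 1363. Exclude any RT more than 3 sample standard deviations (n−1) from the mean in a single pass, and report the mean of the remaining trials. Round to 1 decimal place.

n = 16, ΣRT = 7631, M = 476.938
Σ(x−M)² = 870756.94; s = √(870756.94/15) = 240.937
Cutoffs: 476.938 ± 3·240.937 → [-245.9, 1199.7]
Outside: 1363 → excluded.
Retained (n=15): Σ = 6268, mean = 6268/15 = 417.867

417.9 ms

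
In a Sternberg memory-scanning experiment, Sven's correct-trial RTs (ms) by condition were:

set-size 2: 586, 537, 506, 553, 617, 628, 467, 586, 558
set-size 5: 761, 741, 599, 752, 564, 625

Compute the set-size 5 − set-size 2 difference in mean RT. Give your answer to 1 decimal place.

113.9 ms

M(set-size 2) = 5038/9 = 559.778
M(set-size 5) = 4042/6 = 673.667
Difference = 673.667 − 559.778 = 113.889 ms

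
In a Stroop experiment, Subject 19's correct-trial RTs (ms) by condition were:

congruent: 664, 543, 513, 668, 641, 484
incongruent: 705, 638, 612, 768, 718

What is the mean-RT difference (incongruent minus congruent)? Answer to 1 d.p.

M(congruent) = 3513/6 = 585.500
M(incongruent) = 3441/5 = 688.200
Difference = 688.200 − 585.500 = 102.700 ms

102.7 ms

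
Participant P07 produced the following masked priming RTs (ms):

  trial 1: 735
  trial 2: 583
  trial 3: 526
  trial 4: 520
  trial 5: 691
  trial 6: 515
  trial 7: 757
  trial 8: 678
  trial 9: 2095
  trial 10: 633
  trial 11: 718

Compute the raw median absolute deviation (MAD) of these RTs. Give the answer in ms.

Sorted: 515, 520, 526, 583, 633, 678, 691, 718, 735, 757, 2095 → median = 678
|x − 678|: 57, 95, 152, 158, 13, 163, 79, 0, 1417, 45, 40
Sorted deviations: 0, 13, 40, 45, 57, 79, 95, 152, 158, 163, 1417 → MAD = 79

79 ms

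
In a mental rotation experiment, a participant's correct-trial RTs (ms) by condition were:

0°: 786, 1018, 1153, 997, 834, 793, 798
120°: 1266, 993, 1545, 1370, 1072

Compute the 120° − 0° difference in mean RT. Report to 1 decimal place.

M(0°) = 6379/7 = 911.286
M(120°) = 6246/5 = 1249.200
Difference = 1249.200 − 911.286 = 337.914 ms

337.9 ms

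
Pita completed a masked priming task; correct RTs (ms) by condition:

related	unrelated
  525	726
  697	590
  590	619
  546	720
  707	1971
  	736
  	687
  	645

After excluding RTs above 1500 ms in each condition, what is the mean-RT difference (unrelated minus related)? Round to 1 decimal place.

61.7 ms

unrelated: exclude 1971
M(related) = 3065/5 = 613.000
M(unrelated) = 4723/7 = 674.714
Difference = 674.714 − 613.000 = 61.714 ms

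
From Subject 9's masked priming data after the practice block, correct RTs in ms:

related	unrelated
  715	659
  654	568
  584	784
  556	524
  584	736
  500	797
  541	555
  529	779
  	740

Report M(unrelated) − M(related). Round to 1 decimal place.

M(related) = 4663/8 = 582.875
M(unrelated) = 6142/9 = 682.444
Difference = 682.444 − 582.875 = 99.569 ms

99.6 ms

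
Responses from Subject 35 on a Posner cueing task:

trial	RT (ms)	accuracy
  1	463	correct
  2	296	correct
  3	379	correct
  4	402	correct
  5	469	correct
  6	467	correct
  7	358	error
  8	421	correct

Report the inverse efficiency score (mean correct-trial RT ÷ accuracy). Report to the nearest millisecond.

Correct trials (n=7): 463, 296, 379, 402, 469, 467, 421
Mean correct RT = 2897/7 = 413.8571 ms
Proportion correct = 7/8
IES = 413.8571 / (7/8) = 472.980 ms

473 ms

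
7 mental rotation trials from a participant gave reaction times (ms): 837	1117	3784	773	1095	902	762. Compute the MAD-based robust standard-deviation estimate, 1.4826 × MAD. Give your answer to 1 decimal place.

207.6 ms

Sorted: 762, 773, 837, 902, 1095, 1117, 3784 → median = 902
|x − 902| sorted: 0, 65, 129, 140, 193, 215, 2882 → MAD = 140
Robust SD ≈ 1.4826 × 140 = 207.564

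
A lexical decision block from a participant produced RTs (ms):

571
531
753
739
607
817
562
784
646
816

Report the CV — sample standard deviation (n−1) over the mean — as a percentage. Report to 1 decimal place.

16.3%

n = 10, Σ = 6826, M = 682.6000
Σ(x−M)² = 111314.400; s = √(111314.400/9) = 111.2127
CV = 111.2127 / 682.6000 = 0.16293 = 16.293%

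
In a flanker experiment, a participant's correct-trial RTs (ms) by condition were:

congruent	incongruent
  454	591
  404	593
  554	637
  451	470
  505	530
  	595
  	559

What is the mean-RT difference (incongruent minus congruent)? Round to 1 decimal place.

M(congruent) = 2368/5 = 473.600
M(incongruent) = 3975/7 = 567.857
Difference = 567.857 − 473.600 = 94.257 ms

94.3 ms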